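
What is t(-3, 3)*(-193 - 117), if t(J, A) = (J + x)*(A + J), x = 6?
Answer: 0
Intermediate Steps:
t(J, A) = (6 + J)*(A + J) (t(J, A) = (J + 6)*(A + J) = (6 + J)*(A + J))
t(-3, 3)*(-193 - 117) = ((-3)² + 6*3 + 6*(-3) + 3*(-3))*(-193 - 117) = (9 + 18 - 18 - 9)*(-310) = 0*(-310) = 0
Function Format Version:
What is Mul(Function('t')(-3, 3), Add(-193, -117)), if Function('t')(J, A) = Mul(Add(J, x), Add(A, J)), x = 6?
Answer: 0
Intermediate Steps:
Function('t')(J, A) = Mul(Add(6, J), Add(A, J)) (Function('t')(J, A) = Mul(Add(J, 6), Add(A, J)) = Mul(Add(6, J), Add(A, J)))
Mul(Function('t')(-3, 3), Add(-193, -117)) = Mul(Add(Pow(-3, 2), Mul(6, 3), Mul(6, -3), Mul(3, -3)), Add(-193, -117)) = Mul(Add(9, 18, -18, -9), -310) = Mul(0, -310) = 0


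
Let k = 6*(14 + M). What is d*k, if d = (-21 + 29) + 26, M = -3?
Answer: 2244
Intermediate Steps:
k = 66 (k = 6*(14 - 3) = 6*11 = 66)
d = 34 (d = 8 + 26 = 34)
d*k = 34*66 = 2244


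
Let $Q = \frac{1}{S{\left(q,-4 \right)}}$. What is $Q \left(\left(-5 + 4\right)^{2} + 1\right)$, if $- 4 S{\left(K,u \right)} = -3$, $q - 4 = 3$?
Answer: $\frac{8}{3} \approx 2.6667$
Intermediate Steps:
$q = 7$ ($q = 4 + 3 = 7$)
$S{\left(K,u \right)} = \frac{3}{4}$ ($S{\left(K,u \right)} = \left(- \frac{1}{4}\right) \left(-3\right) = \frac{3}{4}$)
$Q = \frac{4}{3}$ ($Q = \frac{1}{\frac{3}{4}} = \frac{4}{3} \approx 1.3333$)
$Q \left(\left(-5 + 4\right)^{2} + 1\right) = \frac{4 \left(\left(-5 + 4\right)^{2} + 1\right)}{3} = \frac{4 \left(\left(-1\right)^{2} + 1\right)}{3} = \frac{4 \left(1 + 1\right)}{3} = \frac{4}{3} \cdot 2 = \frac{8}{3}$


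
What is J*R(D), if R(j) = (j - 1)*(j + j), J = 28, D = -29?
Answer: 48720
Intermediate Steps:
R(j) = 2*j*(-1 + j) (R(j) = (-1 + j)*(2*j) = 2*j*(-1 + j))
J*R(D) = 28*(2*(-29)*(-1 - 29)) = 28*(2*(-29)*(-30)) = 28*1740 = 48720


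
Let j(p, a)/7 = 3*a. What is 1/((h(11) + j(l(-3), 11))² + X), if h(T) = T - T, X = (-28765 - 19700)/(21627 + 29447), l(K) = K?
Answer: 51074/2725311249 ≈ 1.8741e-5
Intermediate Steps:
j(p, a) = 21*a (j(p, a) = 7*(3*a) = 21*a)
X = -48465/51074 ≈ -0.94892
h(T) = 0
1/((h(11) + j(l(-3), 11))² + X) = 1/((0 + 21*11)² - 48465/51074) = 1/((0 + 231)² - 48465/51074) = 1/(231² - 48465/51074) = 1/(53361 - 48465/51074) = 1/(2725311249/51074) = 51074/2725311249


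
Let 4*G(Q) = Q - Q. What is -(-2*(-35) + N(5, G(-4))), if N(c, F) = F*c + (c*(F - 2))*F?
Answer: -70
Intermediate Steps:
G(Q) = 0 (G(Q) = (Q - Q)/4 = (¼)*0 = 0)
N(c, F) = F*c + F*c*(-2 + F) (N(c, F) = F*c + (c*(-2 + F))*F = F*c + F*c*(-2 + F))
-(-2*(-35) + N(5, G(-4))) = -(-2*(-35) + 0*5*(-1 + 0)) = -(70 + 0*5*(-1)) = -(70 + 0) = -1*70 = -70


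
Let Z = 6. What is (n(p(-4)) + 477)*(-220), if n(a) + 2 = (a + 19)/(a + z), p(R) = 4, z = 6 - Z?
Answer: -105765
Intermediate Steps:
z = 0 (z = 6 - 1*6 = 6 - 6 = 0)
n(a) = -2 + (19 + a)/a (n(a) = -2 + (a + 19)/(a + 0) = -2 + (19 + a)/a)
(n(p(-4)) + 477)*(-220) = ((19 - 1*4)/4 + 477)*(-220) = ((19 - 4)/4 + 477)*(-220) = ((¼)*15 + 477)*(-220) = (15/4 + 477)*(-220) = (1923/4)*(-220) = -105765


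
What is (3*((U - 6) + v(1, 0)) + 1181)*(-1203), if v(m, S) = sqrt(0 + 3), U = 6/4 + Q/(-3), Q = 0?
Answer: -2809005/2 - 3609*sqrt(3) ≈ -1.4108e+6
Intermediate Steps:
U = 3/2 (U = 6/4 + 0/(-3) = 6*(1/4) + 0*(-1/3) = 3/2 + 0 = 3/2 ≈ 1.5000)
v(m, S) = sqrt(3)
(3*((U - 6) + v(1, 0)) + 1181)*(-1203) = (3*((3/2 - 6) + sqrt(3)) + 1181)*(-1203) = (3*(-9/2 + sqrt(3)) + 1181)*(-1203) = ((-27/2 + 3*sqrt(3)) + 1181)*(-1203) = (2335/2 + 3*sqrt(3))*(-1203) = -2809005/2 - 3609*sqrt(3)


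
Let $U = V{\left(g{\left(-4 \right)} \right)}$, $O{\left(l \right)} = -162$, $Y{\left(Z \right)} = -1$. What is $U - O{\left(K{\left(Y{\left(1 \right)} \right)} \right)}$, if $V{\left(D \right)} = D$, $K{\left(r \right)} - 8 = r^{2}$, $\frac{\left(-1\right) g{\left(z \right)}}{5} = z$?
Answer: $182$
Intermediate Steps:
$g{\left(z \right)} = - 5 z$
$K{\left(r \right)} = 8 + r^{2}$
$U = 20$ ($U = \left(-5\right) \left(-4\right) = 20$)
$U - O{\left(K{\left(Y{\left(1 \right)} \right)} \right)} = 20 - -162 = 20 + 162 = 182$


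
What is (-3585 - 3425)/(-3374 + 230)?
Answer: 3505/1572 ≈ 2.2296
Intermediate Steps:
(-3585 - 3425)/(-3374 + 230) = -7010/(-3144) = -7010*(-1/3144) = 3505/1572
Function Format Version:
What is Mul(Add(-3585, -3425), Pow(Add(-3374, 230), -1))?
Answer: Rational(3505, 1572) ≈ 2.2296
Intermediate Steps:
Mul(Add(-3585, -3425), Pow(Add(-3374, 230), -1)) = Mul(-7010, Pow(-3144, -1)) = Mul(-7010, Rational(-1, 3144)) = Rational(3505, 1572)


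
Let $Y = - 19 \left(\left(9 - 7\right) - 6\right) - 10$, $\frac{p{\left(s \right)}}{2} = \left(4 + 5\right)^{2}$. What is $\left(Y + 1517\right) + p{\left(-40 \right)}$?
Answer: $1745$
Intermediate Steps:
$p{\left(s \right)} = 162$ ($p{\left(s \right)} = 2 \left(4 + 5\right)^{2} = 2 \cdot 9^{2} = 2 \cdot 81 = 162$)
$Y = 66$ ($Y = - 19 \left(2 - 6\right) - 10 = \left(-19\right) \left(-4\right) - 10 = 76 - 10 = 66$)
$\left(Y + 1517\right) + p{\left(-40 \right)} = \left(66 + 1517\right) + 162 = 1583 + 162 = 1745$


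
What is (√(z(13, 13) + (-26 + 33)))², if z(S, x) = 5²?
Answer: 32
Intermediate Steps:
z(S, x) = 25
(√(z(13, 13) + (-26 + 33)))² = (√(25 + (-26 + 33)))² = (√(25 + 7))² = (√32)² = (4*√2)² = 32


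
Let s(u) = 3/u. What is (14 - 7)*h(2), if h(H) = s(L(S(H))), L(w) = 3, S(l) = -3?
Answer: 7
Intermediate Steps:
h(H) = 1 (h(H) = 3/3 = 3*(1/3) = 1)
(14 - 7)*h(2) = (14 - 7)*1 = 7*1 = 7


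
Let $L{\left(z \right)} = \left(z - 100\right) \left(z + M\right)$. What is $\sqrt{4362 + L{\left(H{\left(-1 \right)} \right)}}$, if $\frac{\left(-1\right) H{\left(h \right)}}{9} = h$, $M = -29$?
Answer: $\sqrt{6182} \approx 78.626$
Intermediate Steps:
$H{\left(h \right)} = - 9 h$
$L{\left(z \right)} = \left(-100 + z\right) \left(-29 + z\right)$ ($L{\left(z \right)} = \left(z - 100\right) \left(z - 29\right) = \left(-100 + z\right) \left(-29 + z\right)$)
$\sqrt{4362 + L{\left(H{\left(-1 \right)} \right)}} = \sqrt{4362 + \left(2900 + \left(\left(-9\right) \left(-1\right)\right)^{2} - 129 \left(\left(-9\right) \left(-1\right)\right)\right)} = \sqrt{4362 + \left(2900 + 9^{2} - 1161\right)} = \sqrt{4362 + \left(2900 + 81 - 1161\right)} = \sqrt{4362 + 1820} = \sqrt{6182}$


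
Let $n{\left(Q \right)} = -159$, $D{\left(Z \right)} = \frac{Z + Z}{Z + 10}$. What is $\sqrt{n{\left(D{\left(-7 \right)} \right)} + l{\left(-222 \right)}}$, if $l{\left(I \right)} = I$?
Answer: $i \sqrt{381} \approx 19.519 i$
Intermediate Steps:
$D{\left(Z \right)} = \frac{2 Z}{10 + Z}$
$\sqrt{n{\left(D{\left(-7 \right)} \right)} + l{\left(-222 \right)}} = \sqrt{-159 - 222} = \sqrt{-381} = i \sqrt{381}$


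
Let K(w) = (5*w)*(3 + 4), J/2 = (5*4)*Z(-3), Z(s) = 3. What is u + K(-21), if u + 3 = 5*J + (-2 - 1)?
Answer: -141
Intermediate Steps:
J = 120 (J = 2*((5*4)*3) = 2*(20*3) = 2*60 = 120)
u = 594 (u = -3 + (5*120 + (-2 - 1)) = -3 + (600 - 3) = -3 + 597 = 594)
K(w) = 35*w (K(w) = (5*w)*7 = 35*w)
u + K(-21) = 594 + 35*(-21) = 594 - 735 = -141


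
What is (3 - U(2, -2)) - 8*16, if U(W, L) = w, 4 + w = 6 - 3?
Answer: -124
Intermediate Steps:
w = -1 (w = -4 + (6 - 3) = -4 + 3 = -1)
U(W, L) = -1
(3 - U(2, -2)) - 8*16 = (3 - 1*(-1)) - 8*16 = (3 + 1) - 128 = 4 - 128 = -124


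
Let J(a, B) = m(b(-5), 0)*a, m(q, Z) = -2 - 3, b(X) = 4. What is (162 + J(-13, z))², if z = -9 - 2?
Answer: 51529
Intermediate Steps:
z = -11
m(q, Z) = -5
J(a, B) = -5*a
(162 + J(-13, z))² = (162 - 5*(-13))² = (162 + 65)² = 227² = 51529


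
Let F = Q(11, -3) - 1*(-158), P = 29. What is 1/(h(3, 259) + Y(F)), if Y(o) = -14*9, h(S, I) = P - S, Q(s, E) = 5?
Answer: -1/100 ≈ -0.010000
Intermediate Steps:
F = 163 (F = 5 - 1*(-158) = 5 + 158 = 163)
h(S, I) = 29 - S
Y(o) = -126
1/(h(3, 259) + Y(F)) = 1/((29 - 1*3) - 126) = 1/((29 - 3) - 126) = 1/(26 - 126) = 1/(-100) = -1/100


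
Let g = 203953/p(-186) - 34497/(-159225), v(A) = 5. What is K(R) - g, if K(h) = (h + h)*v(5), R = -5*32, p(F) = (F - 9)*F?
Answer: -618258054841/385006050 ≈ -1605.8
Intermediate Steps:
p(F) = F*(-9 + F) (p(F) = (-9 + F)*F = F*(-9 + F))
R = -160
K(h) = 10*h (K(h) = (h + h)*5 = (2*h)*5 = 10*h)
g = 2248374841/385006050 (g = 203953/((-186*(-9 - 186))) - 34497/(-159225) = 203953/((-186*(-195))) - 34497*(-1/159225) = 203953/36270 + 11499/53075 = 2248374841/385006050 ≈ 5.8398)
K(R) - g = 10*(-160) - 1*2248374841/385006050 = -1600 - 2248374841/385006050 = -618258054841/385006050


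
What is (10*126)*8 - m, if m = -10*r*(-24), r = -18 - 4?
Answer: 15360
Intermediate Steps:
r = -22
m = -5280 (m = -10*(-22)*(-24) = 220*(-24) = -5280)
(10*126)*8 - m = (10*126)*8 - 1*(-5280) = 1260*8 + 5280 = 10080 + 5280 = 15360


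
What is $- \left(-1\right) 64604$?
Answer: $64604$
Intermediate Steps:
$- \left(-1\right) 64604 = \left(-1\right) \left(-64604\right) = 64604$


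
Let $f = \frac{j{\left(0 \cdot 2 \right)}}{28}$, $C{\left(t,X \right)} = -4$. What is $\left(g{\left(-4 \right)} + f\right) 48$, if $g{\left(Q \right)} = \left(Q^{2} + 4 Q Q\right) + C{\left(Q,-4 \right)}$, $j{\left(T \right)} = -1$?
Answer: $\frac{25524}{7} \approx 3646.3$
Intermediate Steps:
$f = - \frac{1}{28} \approx -0.035714$
$g{\left(Q \right)} = -4 + 5 Q^{2}$ ($g{\left(Q \right)} = \left(Q^{2} + 4 Q Q\right) - 4 = \left(Q^{2} + 4 Q^{2}\right) - 4 = 5 Q^{2} - 4 = -4 + 5 Q^{2}$)
$\left(g{\left(-4 \right)} + f\right) 48 = \left(\left(-4 + 5 \left(-4\right)^{2}\right) - \frac{1}{28}\right) 48 = \left(\left(-4 + 5 \cdot 16\right) - \frac{1}{28}\right) 48 = \left(\left(-4 + 80\right) - \frac{1}{28}\right) 48 = \left(76 - \frac{1}{28}\right) 48 = \frac{2127}{28} \cdot 48 = \frac{25524}{7}$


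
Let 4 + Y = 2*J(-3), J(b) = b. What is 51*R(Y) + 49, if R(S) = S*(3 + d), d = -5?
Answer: 1069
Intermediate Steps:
Y = -10 (Y = -4 + 2*(-3) = -4 - 6 = -10)
R(S) = -2*S (R(S) = S*(3 - 5) = S*(-2) = -2*S)
51*R(Y) + 49 = 51*(-2*(-10)) + 49 = 51*20 + 49 = 1020 + 49 = 1069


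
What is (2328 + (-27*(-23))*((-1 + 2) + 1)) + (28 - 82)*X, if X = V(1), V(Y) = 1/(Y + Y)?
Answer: 3543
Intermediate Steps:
V(Y) = 1/(2*Y)
X = ½ (X = (½)/1 = (½)*1 = ½ ≈ 0.50000)
(2328 + (-27*(-23))*((-1 + 2) + 1)) + (28 - 82)*X = (2328 + (-27*(-23))*((-1 + 2) + 1)) + (28 - 82)*(½) = (2328 + 621*(1 + 1)) - 54*½ = (2328 + 621*2) - 27 = (2328 + 1242) - 27 = 3570 - 27 = 3543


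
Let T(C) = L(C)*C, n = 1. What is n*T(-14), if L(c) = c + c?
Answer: 392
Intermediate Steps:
L(c) = 2*c
T(C) = 2*C² (T(C) = (2*C)*C = 2*C²)
n*T(-14) = 1*(2*(-14)²) = 1*(2*196) = 1*392 = 392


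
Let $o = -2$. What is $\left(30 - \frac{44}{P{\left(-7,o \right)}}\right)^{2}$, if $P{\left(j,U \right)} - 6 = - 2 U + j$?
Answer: $\frac{2116}{9} \approx 235.11$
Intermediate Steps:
$P{\left(j,U \right)} = 6 + j - 2 U$ ($P{\left(j,U \right)} = 6 - \left(- j + 2 U\right) = 6 + j - 2 U$)
$\left(30 - \frac{44}{P{\left(-7,o \right)}}\right)^{2} = \left(30 - \frac{44}{6 - 7 - -4}\right)^{2} = \left(30 - \frac{44}{6 - 7 + 4}\right)^{2} = \left(30 - \frac{44}{3}\right)^{2} = \left(\frac{46}{3}\right)^{2} = \frac{2116}{9}$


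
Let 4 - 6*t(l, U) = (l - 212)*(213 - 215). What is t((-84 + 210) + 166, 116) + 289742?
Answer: 869308/3 ≈ 2.8977e+5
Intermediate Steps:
t(l, U) = -70 + l/3 (t(l, U) = 2/3 - (l - 212)*(213 - 215)/6 = 2/3 - (-212 + l)*(-2)/6 = 2/3 - (424 - 2*l)/6 = 2/3 + (-212/3 + l/3) = -70 + l/3)
t((-84 + 210) + 166, 116) + 289742 = (-70 + ((-84 + 210) + 166)/3) + 289742 = (-70 + (126 + 166)/3) + 289742 = (-70 + (1/3)*292) + 289742 = (-70 + 292/3) + 289742 = 82/3 + 289742 = 869308/3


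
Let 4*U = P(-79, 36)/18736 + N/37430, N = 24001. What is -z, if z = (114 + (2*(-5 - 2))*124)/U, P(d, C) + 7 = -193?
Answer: 17773279915/1727331 ≈ 10289.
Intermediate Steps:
P(d, C) = -200 (P(d, C) = -7 - 193 = -200)
U = 3454662/21915265 (U = (-200/18736 + 24001/37430)/4 = (-200*1/18736 + 24001*(1/37430))/4 = (-25/2342 + 24001/37430)/4 = (1/4)*(13818648/21915265) = 3454662/21915265 ≈ 0.15764)
z = -17773279915/1727331 (z = (114 + (2*(-5 - 2))*124)/(3454662/21915265) = (114 + (2*(-7))*124)*(21915265/3454662) = (114 - 14*124)*(21915265/3454662) = (114 - 1736)*(21915265/3454662) = -1622*21915265/3454662 = -17773279915/1727331 ≈ -10289.)
-z = -1*(-17773279915/1727331) = 17773279915/1727331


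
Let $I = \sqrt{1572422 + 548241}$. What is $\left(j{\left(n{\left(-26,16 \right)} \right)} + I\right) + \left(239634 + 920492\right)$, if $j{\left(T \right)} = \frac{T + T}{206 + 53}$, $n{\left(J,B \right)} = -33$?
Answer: $\frac{300472568}{259} + \sqrt{2120663} \approx 1.1616 \cdot 10^{6}$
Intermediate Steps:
$I = \sqrt{2120663} \approx 1456.3$
$j{\left(T \right)} = \frac{2 T}{259}$
$\left(j{\left(n{\left(-26,16 \right)} \right)} + I\right) + \left(239634 + 920492\right) = \left(\frac{2}{259} \left(-33\right) + \sqrt{2120663}\right) + \left(239634 + 920492\right) = \left(- \frac{66}{259} + \sqrt{2120663}\right) + 1160126 = \frac{300472568}{259} + \sqrt{2120663}$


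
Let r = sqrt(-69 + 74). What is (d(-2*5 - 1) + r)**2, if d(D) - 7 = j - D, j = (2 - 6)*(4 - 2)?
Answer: (10 + sqrt(5))**2 ≈ 149.72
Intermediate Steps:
r = sqrt(5) ≈ 2.2361
j = -8 (j = -4*2 = -8)
d(D) = -1 - D (d(D) = 7 + (-8 - D) = -1 - D)
(d(-2*5 - 1) + r)**2 = ((-1 - (-2*5 - 1)) + sqrt(5))**2 = ((-1 - (-10 - 1)) + sqrt(5))**2 = ((-1 - 1*(-11)) + sqrt(5))**2 = ((-1 + 11) + sqrt(5))**2 = (10 + sqrt(5))**2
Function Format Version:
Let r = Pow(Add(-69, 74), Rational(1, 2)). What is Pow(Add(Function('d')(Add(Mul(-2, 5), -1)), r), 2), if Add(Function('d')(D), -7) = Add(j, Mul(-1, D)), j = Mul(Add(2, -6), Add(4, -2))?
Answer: Pow(Add(10, Pow(5, Rational(1, 2))), 2) ≈ 149.72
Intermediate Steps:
r = Pow(5, Rational(1, 2)) ≈ 2.2361
j = -8 (j = Mul(-4, 2) = -8)
Function('d')(D) = Add(-1, Mul(-1, D)) (Function('d')(D) = Add(7, Add(-8, Mul(-1, D))) = Add(-1, Mul(-1, D)))
Pow(Add(Function('d')(Add(Mul(-2, 5), -1)), r), 2) = Pow(Add(Add(-1, Mul(-1, Add(Mul(-2, 5), -1))), Pow(5, Rational(1, 2))), 2) = Pow(Add(Add(-1, Mul(-1, Add(-10, -1))), Pow(5, Rational(1, 2))), 2) = Pow(Add(Add(-1, Mul(-1, -11)), Pow(5, Rational(1, 2))), 2) = Pow(Add(Add(-1, 11), Pow(5, Rational(1, 2))), 2) = Pow(Add(10, Pow(5, Rational(1, 2))), 2)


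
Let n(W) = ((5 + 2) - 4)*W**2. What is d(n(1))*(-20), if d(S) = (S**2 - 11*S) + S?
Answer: 420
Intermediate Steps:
n(W) = 3*W**2 (n(W) = (7 - 4)*W**2 = 3*W**2)
d(S) = S**2 - 10*S
d(n(1))*(-20) = ((3*1**2)*(-10 + 3*1**2))*(-20) = ((3*1)*(-10 + 3*1))*(-20) = (3*(-10 + 3))*(-20) = (3*(-7))*(-20) = -21*(-20) = 420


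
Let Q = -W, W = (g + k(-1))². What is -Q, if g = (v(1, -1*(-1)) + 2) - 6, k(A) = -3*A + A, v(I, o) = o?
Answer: 1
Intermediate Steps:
k(A) = -2*A
g = -3 (g = (-1*(-1) + 2) - 6 = (1 + 2) - 6 = 3 - 6 = -3)
W = 1 (W = (-3 - 2*(-1))² = (-3 + 2)² = (-1)² = 1)
Q = -1 (Q = -1*1 = -1)
-Q = -1*(-1) = 1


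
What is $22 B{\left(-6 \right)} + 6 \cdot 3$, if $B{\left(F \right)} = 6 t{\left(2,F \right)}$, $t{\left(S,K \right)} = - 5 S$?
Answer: $-1302$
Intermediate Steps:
$B{\left(F \right)} = -60$ ($B{\left(F \right)} = 6 \left(\left(-5\right) 2\right) = 6 \left(-10\right) = -60$)
$22 B{\left(-6 \right)} + 6 \cdot 3 = 22 \left(-60\right) + 6 \cdot 3 = -1320 + 18 = -1302$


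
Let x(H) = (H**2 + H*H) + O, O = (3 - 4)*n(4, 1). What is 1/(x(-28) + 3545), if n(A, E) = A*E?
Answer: 1/5109 ≈ 0.00019573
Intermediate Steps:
O = -4 (O = (3 - 4)*(4*1) = -1*4 = -4)
x(H) = -4 + 2*H**2 (x(H) = (H**2 + H*H) - 4 = (H**2 + H**2) - 4 = 2*H**2 - 4 = -4 + 2*H**2)
1/(x(-28) + 3545) = 1/((-4 + 2*(-28)**2) + 3545) = 1/((-4 + 2*784) + 3545) = 1/((-4 + 1568) + 3545) = 1/(1564 + 3545) = 1/5109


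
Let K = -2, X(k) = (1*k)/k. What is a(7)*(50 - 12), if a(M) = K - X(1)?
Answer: -114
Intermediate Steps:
X(k) = 1 (X(k) = k/k = 1)
a(M) = -3 (a(M) = -2 - 1*1 = -2 - 1 = -3)
a(7)*(50 - 12) = -3*(50 - 12) = -3*38 = -114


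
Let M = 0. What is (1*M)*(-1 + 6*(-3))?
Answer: 0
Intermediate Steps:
(1*M)*(-1 + 6*(-3)) = (1*0)*(-1 + 6*(-3)) = 0*(-1 - 18) = 0*(-19) = 0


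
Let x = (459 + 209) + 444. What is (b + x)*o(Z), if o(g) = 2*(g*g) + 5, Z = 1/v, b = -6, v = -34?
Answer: 1598723/289 ≈ 5531.9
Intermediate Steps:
Z = -1/34 (Z = 1/(-34) = -1/34 ≈ -0.029412)
o(g) = 5 + 2*g² (o(g) = 2*g² + 5 = 5 + 2*g²)
x = 1112 (x = 668 + 444 = 1112)
(b + x)*o(Z) = (-6 + 1112)*(5 + 2*(-1/34)²) = 1106*(5 + 2*(1/1156)) = 1106*(5 + 1/578) = 1106*(2891/578) = 1598723/289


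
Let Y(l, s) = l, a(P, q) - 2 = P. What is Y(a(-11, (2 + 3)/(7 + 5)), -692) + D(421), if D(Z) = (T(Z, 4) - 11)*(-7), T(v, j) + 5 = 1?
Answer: 96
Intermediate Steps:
a(P, q) = 2 + P
T(v, j) = -4 (T(v, j) = -5 + 1 = -4)
D(Z) = 105 (D(Z) = (-4 - 11)*(-7) = -15*(-7) = 105)
Y(a(-11, (2 + 3)/(7 + 5)), -692) + D(421) = (2 - 11) + 105 = -9 + 105 = 96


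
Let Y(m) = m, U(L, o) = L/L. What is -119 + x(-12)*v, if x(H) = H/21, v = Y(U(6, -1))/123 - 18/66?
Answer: -1125617/9471 ≈ -118.85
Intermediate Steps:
U(L, o) = 1
v = -358/1353 (v = 1/123 - 18/66 = 1*(1/123) - 18*1/66 = 1/123 - 3/11 = -358/1353 ≈ -0.26460)
x(H) = H/21 (x(H) = H*(1/21) = H/21)
-119 + x(-12)*v = -119 + ((1/21)*(-12))*(-358/1353) = -119 - 4/7*(-358/1353) = -119 + 1432/9471 = -1125617/9471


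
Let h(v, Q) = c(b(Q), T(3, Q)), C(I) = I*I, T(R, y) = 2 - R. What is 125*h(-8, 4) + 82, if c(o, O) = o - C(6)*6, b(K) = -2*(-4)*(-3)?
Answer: -29918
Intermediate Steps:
C(I) = I²
b(K) = -24 (b(K) = 8*(-3) = -24)
c(o, O) = -216 + o (c(o, O) = o - 6²*6 = o - 36*6 = o - 1*216 = o - 216 = -216 + o)
h(v, Q) = -240 (h(v, Q) = -216 - 24 = -240)
125*h(-8, 4) + 82 = 125*(-240) + 82 = -30000 + 82 = -29918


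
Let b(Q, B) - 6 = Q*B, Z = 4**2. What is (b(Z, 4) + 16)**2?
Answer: 7396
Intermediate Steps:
Z = 16
b(Q, B) = 6 + B*Q (b(Q, B) = 6 + Q*B = 6 + B*Q)
(b(Z, 4) + 16)**2 = ((6 + 4*16) + 16)**2 = ((6 + 64) + 16)**2 = (70 + 16)**2 = 86**2 = 7396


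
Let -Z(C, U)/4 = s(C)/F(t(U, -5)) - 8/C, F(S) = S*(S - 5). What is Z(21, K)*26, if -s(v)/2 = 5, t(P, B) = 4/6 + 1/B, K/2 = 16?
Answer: -161356/357 ≈ -451.98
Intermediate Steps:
K = 32 (K = 2*16 = 32)
t(P, B) = 2/3 + 1/B (t(P, B) = 4*(1/6) + 1/B = 2/3 + 1/B)
s(v) = -10 (s(v) = -2*5 = -10)
F(S) = S*(-5 + S)
Z(C, U) = -2250/119 + 32/C (Z(C, U) = -4*(-10*1/((-5 + (2/3 + 1/(-5)))*(2/3 + 1/(-5))) - 8/C) = -4*(-10*1/((-5 + (2/3 - 1/5))*(2/3 - 1/5)) - 8/C) = -4*(-10*15/(7*(-5 + 7/15)) - 8/C) = -4*(-10/((7/15)*(-68/15)) - 8/C) = -4*(-10/(-476/225) - 8/C) = -4*(-10*(-225/476) - 8/C) = -4*(1125/238 - 8/C) = -2250/119 + 32/C)
Z(21, K)*26 = (-2250/119 + 32/21)*26 = -6206/357*26 = -161356/357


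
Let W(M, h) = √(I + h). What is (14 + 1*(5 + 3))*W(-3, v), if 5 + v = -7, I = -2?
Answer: 22*I*√14 ≈ 82.316*I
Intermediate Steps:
v = -12 (v = -5 - 7 = -12)
W(M, h) = √(-2 + h)
(14 + 1*(5 + 3))*W(-3, v) = (14 + 1*(5 + 3))*√(-2 - 12) = (14 + 1*8)*√(-14) = (14 + 8)*(I*√14) = 22*(I*√14) = 22*I*√14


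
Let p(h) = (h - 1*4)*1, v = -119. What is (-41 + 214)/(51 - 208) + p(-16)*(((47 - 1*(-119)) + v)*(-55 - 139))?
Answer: 28630347/157 ≈ 1.8236e+5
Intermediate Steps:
p(h) = -4 + h (p(h) = (h - 4)*1 = (-4 + h)*1 = -4 + h)
(-41 + 214)/(51 - 208) + p(-16)*(((47 - 1*(-119)) + v)*(-55 - 139)) = (-41 + 214)/(51 - 208) + (-4 - 16)*(((47 - 1*(-119)) - 119)*(-55 - 139)) = 173/(-157) - 20*((47 + 119) - 119)*(-194) = 173*(-1/157) - 20*(166 - 119)*(-194) = -173/157 - 940*(-194) = -173/157 - 20*(-9118) = -173/157 + 182360 = 28630347/157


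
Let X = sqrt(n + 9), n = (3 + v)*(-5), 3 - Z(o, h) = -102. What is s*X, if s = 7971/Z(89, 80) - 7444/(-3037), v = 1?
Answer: 8329849*I*sqrt(11)/106295 ≈ 259.91*I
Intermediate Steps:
Z(o, h) = 105 (Z(o, h) = 3 - 1*(-102) = 3 + 102 = 105)
n = -20 (n = (3 + 1)*(-5) = 4*(-5) = -20)
X = I*sqrt(11) (X = sqrt(-20 + 9) = sqrt(-11) = I*sqrt(11) ≈ 3.3166*I)
s = 8329849/106295 (s = 7971/105 - 7444/(-3037) = 7971*(1/105) - 7444*(-1/3037) = 2657/35 + 7444/3037 = 8329849/106295 ≈ 78.365)
s*X = 8329849*(I*sqrt(11))/106295 = 8329849*I*sqrt(11)/106295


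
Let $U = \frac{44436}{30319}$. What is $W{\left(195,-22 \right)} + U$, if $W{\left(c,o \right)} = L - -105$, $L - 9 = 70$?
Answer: $\frac{5623132}{30319} \approx 185.47$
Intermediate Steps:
$L = 79$ ($L = 9 + 70 = 79$)
$W{\left(c,o \right)} = 184$ ($W{\left(c,o \right)} = 79 - -105 = 79 + 105 = 184$)
$U = \frac{44436}{30319}$ ($U = 44436 \cdot \frac{1}{30319} = \frac{44436}{30319} \approx 1.4656$)
$W{\left(195,-22 \right)} + U = 184 + \frac{44436}{30319} = \frac{5623132}{30319}$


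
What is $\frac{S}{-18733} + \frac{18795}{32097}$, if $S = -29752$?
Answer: $\frac{33513761}{15417259} \approx 2.1738$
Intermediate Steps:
$\frac{S}{-18733} + \frac{18795}{32097} = - \frac{29752}{-18733} + \frac{18795}{32097} = \left(-29752\right) \left(- \frac{1}{18733}\right) + 18795 \cdot \frac{1}{32097} = \frac{29752}{18733} + \frac{6265}{10699} = \frac{33513761}{15417259}$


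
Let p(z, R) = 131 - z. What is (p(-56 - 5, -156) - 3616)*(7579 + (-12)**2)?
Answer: -26443552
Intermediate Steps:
(p(-56 - 5, -156) - 3616)*(7579 + (-12)**2) = ((131 - (-56 - 5)) - 3616)*(7579 + (-12)**2) = ((131 - 1*(-61)) - 3616)*(7579 + 144) = ((131 + 61) - 3616)*7723 = (192 - 3616)*7723 = -3424*7723 = -26443552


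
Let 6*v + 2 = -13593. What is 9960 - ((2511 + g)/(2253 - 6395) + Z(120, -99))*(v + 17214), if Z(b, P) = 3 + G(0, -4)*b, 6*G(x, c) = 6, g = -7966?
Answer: -45935223649/24852 ≈ -1.8484e+6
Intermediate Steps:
G(x, c) = 1 (G(x, c) = (⅙)*6 = 1)
Z(b, P) = 3 + b (Z(b, P) = 3 + 1*b = 3 + b)
v = -13595/6 (v = -⅓ + (⅙)*(-13593) = -⅓ - 4531/2 = -13595/6 ≈ -2265.8)
9960 - ((2511 + g)/(2253 - 6395) + Z(120, -99))*(v + 17214) = 9960 - ((2511 - 7966)/(2253 - 6395) + (3 + 120))*(-13595/6 + 17214) = 9960 - (-5455/(-4142) + 123)*89689/6 = 9960 - (-5455*(-1/4142) + 123)*89689/6 = 9960 - (5455/4142 + 123)*89689/6 = 9960 - 514921*89689/(4142*6) = 9960 - 1*46182749569/24852 = 9960 - 46182749569/24852 = -45935223649/24852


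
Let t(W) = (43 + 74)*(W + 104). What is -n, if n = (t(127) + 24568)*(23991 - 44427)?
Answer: 1054395420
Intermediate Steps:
t(W) = 12168 + 117*W (t(W) = 117*(104 + W) = 12168 + 117*W)
n = -1054395420 (n = ((12168 + 117*127) + 24568)*(23991 - 44427) = ((12168 + 14859) + 24568)*(-20436) = (27027 + 24568)*(-20436) = 51595*(-20436) = -1054395420)
-n = -1*(-1054395420) = 1054395420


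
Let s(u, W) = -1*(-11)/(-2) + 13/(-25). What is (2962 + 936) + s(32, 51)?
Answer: 194599/50 ≈ 3892.0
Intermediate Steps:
s(u, W) = -301/50 (s(u, W) = 11*(-½) + 13*(-1/25) = -11/2 - 13/25 = -301/50)
(2962 + 936) + s(32, 51) = (2962 + 936) - 301/50 = 3898 - 301/50 = 194599/50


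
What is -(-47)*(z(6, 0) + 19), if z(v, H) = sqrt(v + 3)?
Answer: 1034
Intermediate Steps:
z(v, H) = sqrt(3 + v)
-(-47)*(z(6, 0) + 19) = -(-47)*(sqrt(3 + 6) + 19) = -(-47)*(sqrt(9) + 19) = -(-47)*(3 + 19) = -(-47)*22 = -1*(-1034) = 1034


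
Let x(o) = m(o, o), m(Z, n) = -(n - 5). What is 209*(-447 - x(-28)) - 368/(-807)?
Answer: -80957872/807 ≈ -1.0032e+5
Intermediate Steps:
m(Z, n) = 5 - n (m(Z, n) = -(-5 + n) = 5 - n)
x(o) = 5 - o
209*(-447 - x(-28)) - 368/(-807) = 209*(-447 - (5 - 1*(-28))) - 368/(-807) = 209*(-447 - (5 + 28)) - 368*(-1/807) = 209*(-447 - 1*33) + 368/807 = 209*(-447 - 33) + 368/807 = 209*(-480) + 368/807 = -100320 + 368/807 = -80957872/807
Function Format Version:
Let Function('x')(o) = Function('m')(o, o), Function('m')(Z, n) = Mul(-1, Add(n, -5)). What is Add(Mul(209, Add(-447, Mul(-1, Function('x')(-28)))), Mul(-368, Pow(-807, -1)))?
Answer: Rational(-80957872, 807) ≈ -1.0032e+5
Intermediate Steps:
Function('m')(Z, n) = Add(5, Mul(-1, n)) (Function('m')(Z, n) = Mul(-1, Add(-5, n)) = Add(5, Mul(-1, n)))
Function('x')(o) = Add(5, Mul(-1, o))
Add(Mul(209, Add(-447, Mul(-1, Function('x')(-28)))), Mul(-368, Pow(-807, -1))) = Add(Mul(209, Add(-447, Mul(-1, Add(5, Mul(-1, -28))))), Mul(-368, Pow(-807, -1))) = Add(Mul(209, Add(-447, Mul(-1, Add(5, 28)))), Mul(-368, Rational(-1, 807))) = Add(Mul(209, Add(-447, Mul(-1, 33))), Rational(368, 807)) = Add(Mul(209, Add(-447, -33)), Rational(368, 807)) = Add(Mul(209, -480), Rational(368, 807)) = Add(-100320, Rational(368, 807)) = Rational(-80957872, 807)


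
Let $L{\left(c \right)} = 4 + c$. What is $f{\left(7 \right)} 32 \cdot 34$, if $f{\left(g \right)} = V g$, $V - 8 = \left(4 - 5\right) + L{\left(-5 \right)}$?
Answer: $45696$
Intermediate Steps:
$V = 6$ ($V = 8 + \left(\left(4 - 5\right) + \left(4 - 5\right)\right) = 8 - 2 = 6$)
$f{\left(g \right)} = 6 g$
$f{\left(7 \right)} 32 \cdot 34 = 6 \cdot 7 \cdot 32 \cdot 34 = 42 \cdot 32 \cdot 34 = 1344 \cdot 34 = 45696$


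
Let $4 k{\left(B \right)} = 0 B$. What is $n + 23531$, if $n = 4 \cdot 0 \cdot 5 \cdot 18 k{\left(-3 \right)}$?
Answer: $23531$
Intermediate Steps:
$k{\left(B \right)} = 0$ ($k{\left(B \right)} = \frac{0 B}{4} = \frac{1}{4} \cdot 0 = 0$)
$n = 0$ ($n = 4 \cdot 0 \cdot 5 \cdot 18 \cdot 0 = 0 \cdot 5 \cdot 18 \cdot 0 = 0 \cdot 18 \cdot 0 = 0 \cdot 0 = 0$)
$n + 23531 = 0 + 23531 = 23531$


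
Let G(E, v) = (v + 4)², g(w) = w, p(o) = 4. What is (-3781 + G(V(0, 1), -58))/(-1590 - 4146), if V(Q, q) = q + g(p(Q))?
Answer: 865/5736 ≈ 0.15080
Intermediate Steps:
V(Q, q) = 4 + q (V(Q, q) = q + 4 = 4 + q)
G(E, v) = (4 + v)²
(-3781 + G(V(0, 1), -58))/(-1590 - 4146) = (-3781 + (4 - 58)²)/(-1590 - 4146) = (-3781 + (-54)²)/(-5736) = (-3781 + 2916)*(-1/5736) = -865*(-1/5736) = 865/5736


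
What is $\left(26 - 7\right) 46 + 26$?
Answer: $900$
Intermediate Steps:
$\left(26 - 7\right) 46 + 26 = 19 \cdot 46 + 26 = 874 + 26 = 900$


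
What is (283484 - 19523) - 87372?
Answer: 176589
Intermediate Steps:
(283484 - 19523) - 87372 = 263961 - 87372 = 176589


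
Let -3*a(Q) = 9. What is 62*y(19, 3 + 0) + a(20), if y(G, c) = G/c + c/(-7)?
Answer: 7625/21 ≈ 363.10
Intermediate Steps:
a(Q) = -3 (a(Q) = -⅓*9 = -3)
y(G, c) = -c/7 + G/c (y(G, c) = G/c + c*(-⅐) = G/c - c/7 = -c/7 + G/c)
62*y(19, 3 + 0) + a(20) = 62*(-(3 + 0)/7 + 19/(3 + 0)) - 3 = 62*(-⅐*3 + 19/3) - 3 = 62*(-3/7 + 19*(⅓)) - 3 = 62*(-3/7 + 19/3) - 3 = 62*(124/21) - 3 = 7688/21 - 3 = 7625/21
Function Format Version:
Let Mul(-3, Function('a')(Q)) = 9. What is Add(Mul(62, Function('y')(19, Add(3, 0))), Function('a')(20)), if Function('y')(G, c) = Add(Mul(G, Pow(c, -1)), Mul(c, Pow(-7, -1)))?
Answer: Rational(7625, 21) ≈ 363.10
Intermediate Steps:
Function('a')(Q) = -3 (Function('a')(Q) = Mul(Rational(-1, 3), 9) = -3)
Function('y')(G, c) = Add(Mul(Rational(-1, 7), c), Mul(G, Pow(c, -1))) (Function('y')(G, c) = Add(Mul(G, Pow(c, -1)), Mul(c, Rational(-1, 7))) = Add(Mul(G, Pow(c, -1)), Mul(Rational(-1, 7), c)) = Add(Mul(Rational(-1, 7), c), Mul(G, Pow(c, -1))))
Add(Mul(62, Function('y')(19, Add(3, 0))), Function('a')(20)) = Add(Mul(62, Add(Mul(Rational(-1, 7), Add(3, 0)), Mul(19, Pow(Add(3, 0), -1)))), -3) = Add(Mul(62, Add(Mul(Rational(-1, 7), 3), Mul(19, Pow(3, -1)))), -3) = Add(Mul(62, Add(Rational(-3, 7), Mul(19, Rational(1, 3)))), -3) = Add(Mul(62, Add(Rational(-3, 7), Rational(19, 3))), -3) = Add(Mul(62, Rational(124, 21)), -3) = Add(Rational(7688, 21), -3) = Rational(7625, 21)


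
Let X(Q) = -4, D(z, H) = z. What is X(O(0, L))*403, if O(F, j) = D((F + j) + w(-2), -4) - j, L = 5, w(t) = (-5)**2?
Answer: -1612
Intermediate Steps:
w(t) = 25
O(F, j) = 25 + F (O(F, j) = ((F + j) + 25) - j = (25 + F + j) - j = 25 + F)
X(O(0, L))*403 = -4*403 = -1612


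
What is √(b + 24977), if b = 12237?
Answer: √37214 ≈ 192.91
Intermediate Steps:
√(b + 24977) = √(12237 + 24977) = √37214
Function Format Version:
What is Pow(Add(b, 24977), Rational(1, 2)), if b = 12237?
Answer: Pow(37214, Rational(1, 2)) ≈ 192.91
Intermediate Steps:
Pow(Add(b, 24977), Rational(1, 2)) = Pow(Add(12237, 24977), Rational(1, 2)) = Pow(37214, Rational(1, 2))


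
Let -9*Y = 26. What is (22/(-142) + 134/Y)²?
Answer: 1845217936/851929 ≈ 2165.9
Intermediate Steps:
Y = -26/9 (Y = -⅑*26 = -26/9 ≈ -2.8889)
(22/(-142) + 134/Y)² = (22/(-142) + 134/(-26/9))² = (22*(-1/142) + 134*(-9/26))² = (-11/71 - 603/13)² = (-42956/923)² = 1845217936/851929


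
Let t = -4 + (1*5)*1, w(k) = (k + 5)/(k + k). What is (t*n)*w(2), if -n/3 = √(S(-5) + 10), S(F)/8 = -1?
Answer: -21*√2/4 ≈ -7.4246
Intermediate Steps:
w(k) = (5 + k)/(2*k) (w(k) = (5 + k)/((2*k)) = (5 + k)*(1/(2*k)) = (5 + k)/(2*k))
S(F) = -8 (S(F) = 8*(-1) = -8)
n = -3*√2 (n = -3*√(-8 + 10) = -3*√2 ≈ -4.2426)
t = 1 (t = -4 + 5*1 = -4 + 5 = 1)
(t*n)*w(2) = (1*(-3*√2))*((½)*(5 + 2)/2) = (-3*√2)*((½)*(½)*7) = -3*√2*(7/4) = -21*√2/4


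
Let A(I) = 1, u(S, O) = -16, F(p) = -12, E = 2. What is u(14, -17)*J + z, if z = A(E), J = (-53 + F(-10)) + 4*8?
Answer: 529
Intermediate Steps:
J = -33 (J = (-53 - 12) + 4*8 = -65 + 32 = -33)
z = 1
u(14, -17)*J + z = -16*(-33) + 1 = 528 + 1 = 529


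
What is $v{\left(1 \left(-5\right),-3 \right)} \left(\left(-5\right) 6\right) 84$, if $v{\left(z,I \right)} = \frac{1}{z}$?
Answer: $504$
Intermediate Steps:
$v{\left(1 \left(-5\right),-3 \right)} \left(\left(-5\right) 6\right) 84 = \frac{\left(-5\right) 6}{1 \left(-5\right)} 84 = \frac{1}{-5} \left(-30\right) 84 = \left(- \frac{1}{5}\right) \left(-30\right) 84 = 6 \cdot 84 = 504$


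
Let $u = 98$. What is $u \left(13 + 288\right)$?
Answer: $29498$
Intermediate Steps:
$u \left(13 + 288\right) = 98 \left(13 + 288\right) = 98 \cdot 301 = 29498$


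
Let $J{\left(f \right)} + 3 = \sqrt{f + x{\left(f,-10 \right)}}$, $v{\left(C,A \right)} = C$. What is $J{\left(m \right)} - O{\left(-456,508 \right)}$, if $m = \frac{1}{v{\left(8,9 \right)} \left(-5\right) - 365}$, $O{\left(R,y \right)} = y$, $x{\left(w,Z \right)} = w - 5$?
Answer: $-511 + \frac{i \sqrt{10135}}{45} \approx -511.0 + 2.2372 i$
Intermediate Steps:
$x{\left(w,Z \right)} = -5 + w$ ($x{\left(w,Z \right)} = w - 5 = -5 + w$)
$m = - \frac{1}{405}$ ($m = \frac{1}{8 \left(-5\right) - 365} = \frac{1}{-40 - 365} = \frac{1}{-405} = - \frac{1}{405} \approx -0.0024691$)
$J{\left(f \right)} = -3 + \sqrt{-5 + 2 f}$ ($J{\left(f \right)} = -3 + \sqrt{f + \left(-5 + f\right)} = -3 + \sqrt{-5 + 2 f}$)
$J{\left(m \right)} - O{\left(-456,508 \right)} = \left(-3 + \sqrt{-5 + 2 \left(- \frac{1}{405}\right)}\right) - 508 = \left(-3 + \sqrt{-5 - \frac{2}{405}}\right) - 508 = \left(-3 + \sqrt{- \frac{2027}{405}}\right) - 508 = \left(-3 + \frac{i \sqrt{10135}}{45}\right) - 508 = -511 + \frac{i \sqrt{10135}}{45}$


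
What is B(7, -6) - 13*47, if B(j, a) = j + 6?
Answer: -598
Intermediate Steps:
B(j, a) = 6 + j
B(7, -6) - 13*47 = (6 + 7) - 13*47 = 13 - 611 = -598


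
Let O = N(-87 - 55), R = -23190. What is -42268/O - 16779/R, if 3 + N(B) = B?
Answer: 13101705/44834 ≈ 292.23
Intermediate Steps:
N(B) = -3 + B
O = -145 (O = -3 + (-87 - 55) = -3 - 142 = -145)
-42268/O - 16779/R = -42268/(-145) - 16779/(-23190) = -42268*(-1/145) - 16779*(-1/23190) = 42268/145 + 5593/7730 = 13101705/44834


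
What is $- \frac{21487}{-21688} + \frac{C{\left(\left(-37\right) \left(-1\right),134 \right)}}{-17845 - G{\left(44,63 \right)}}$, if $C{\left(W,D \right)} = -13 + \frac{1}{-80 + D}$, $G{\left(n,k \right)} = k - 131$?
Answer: $\frac{10320910417}{10409784552} \approx 0.99146$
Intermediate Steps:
$G{\left(n,k \right)} = -131 + k$
$- \frac{21487}{-21688} + \frac{C{\left(\left(-37\right) \left(-1\right),134 \right)}}{-17845 - G{\left(44,63 \right)}} = - \frac{21487}{-21688} + \frac{\frac{1}{-80 + 134} \left(1041 - 1742\right)}{-17845 - \left(-131 + 63\right)} = \left(-21487\right) \left(- \frac{1}{21688}\right) + \frac{\frac{1}{54} \left(1041 - 1742\right)}{-17845 - -68} = \frac{21487}{21688} + \frac{\frac{1}{54} \left(-701\right)}{-17845 + 68} = \frac{21487}{21688} - \frac{701}{54 \left(-17777\right)} = \frac{21487}{21688} - - \frac{701}{959958} = \frac{21487}{21688} + \frac{701}{959958} = \frac{10320910417}{10409784552}$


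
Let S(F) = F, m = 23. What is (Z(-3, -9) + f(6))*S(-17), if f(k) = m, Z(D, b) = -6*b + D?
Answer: -1258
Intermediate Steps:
Z(D, b) = D - 6*b
f(k) = 23
(Z(-3, -9) + f(6))*S(-17) = ((-3 - 6*(-9)) + 23)*(-17) = ((-3 + 54) + 23)*(-17) = (51 + 23)*(-17) = 74*(-17) = -1258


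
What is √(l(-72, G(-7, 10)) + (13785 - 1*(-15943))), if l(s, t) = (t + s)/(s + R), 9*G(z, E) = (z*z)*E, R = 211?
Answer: √5169350230/417 ≈ 172.42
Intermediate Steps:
G(z, E) = E*z²/9 (G(z, E) = ((z*z)*E)/9 = (z²*E)/9 = (E*z²)/9 = E*z²/9)
l(s, t) = (s + t)/(211 + s) (l(s, t) = (t + s)/(s + 211) = (s + t)/(211 + s))
√(l(-72, G(-7, 10)) + (13785 - 1*(-15943))) = √((-72 + (⅑)*10*(-7)²)/(211 - 72) + (13785 - 1*(-15943))) = √((-72 + (⅑)*10*49)/139 + (13785 + 15943)) = √((-72 + 490/9)/139 + 29728) = √((1/139)*(-158/9) + 29728) = √(-158/1251 + 29728) = √(37189570/1251) = √5169350230/417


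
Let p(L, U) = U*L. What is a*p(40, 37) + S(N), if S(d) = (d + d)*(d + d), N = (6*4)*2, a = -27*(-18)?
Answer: 728496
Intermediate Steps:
p(L, U) = L*U
a = 486
N = 48 (N = 24*2 = 48)
S(d) = 4*d² (S(d) = (2*d)*(2*d) = 4*d²)
a*p(40, 37) + S(N) = 486*(40*37) + 4*48² = 486*1480 + 4*2304 = 719280 + 9216 = 728496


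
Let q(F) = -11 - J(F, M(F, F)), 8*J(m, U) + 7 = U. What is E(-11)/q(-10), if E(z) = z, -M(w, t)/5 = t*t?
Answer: -88/419 ≈ -0.21002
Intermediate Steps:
M(w, t) = -5*t² (M(w, t) = -5*t*t = -5*t²)
J(m, U) = -7/8 + U/8
q(F) = -81/8 + 5*F²/8 (q(F) = -11 - (-7/8 + (-5*F²)/8) = -11 - (-7/8 - 5*F²/8) = -11 + (7/8 + 5*F²/8) = -81/8 + 5*F²/8)
E(-11)/q(-10) = -11/(-81/8 + (5/8)*(-10)²) = -11/(-81/8 + (5/8)*100) = -11/(-81/8 + 125/2) = -11/419/8 = -11*8/419 = -88/419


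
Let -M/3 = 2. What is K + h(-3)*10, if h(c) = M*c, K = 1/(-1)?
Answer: 179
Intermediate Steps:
K = -1 (K = 1*(-1) = -1)
M = -6 (M = -3*2 = -6)
h(c) = -6*c
K + h(-3)*10 = -1 - 6*(-3)*10 = -1 + 18*10 = -1 + 180 = 179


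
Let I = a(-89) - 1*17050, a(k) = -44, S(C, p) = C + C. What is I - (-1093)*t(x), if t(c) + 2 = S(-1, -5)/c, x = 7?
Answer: -137146/7 ≈ -19592.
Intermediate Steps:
S(C, p) = 2*C
t(c) = -2 - 2/c (t(c) = -2 + (2*(-1))/c = -2 - 2/c)
I = -17094 (I = -44 - 1*17050 = -44 - 17050 = -17094)
I - (-1093)*t(x) = -17094 - (-1093)*(-2 - 2/7) = -17094 - (-1093)*(-16)/7 = -17094 - 1*17488/7 = -17094 - 17488/7 = -137146/7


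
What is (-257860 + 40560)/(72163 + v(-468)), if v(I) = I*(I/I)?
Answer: -43460/14339 ≈ -3.0309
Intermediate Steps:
v(I) = I (v(I) = I*1 = I)
(-257860 + 40560)/(72163 + v(-468)) = (-257860 + 40560)/(72163 - 468) = -217300/71695 = -217300*1/71695 = -43460/14339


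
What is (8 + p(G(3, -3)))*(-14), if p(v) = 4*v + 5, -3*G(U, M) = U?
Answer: -126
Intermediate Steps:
G(U, M) = -U/3
p(v) = 5 + 4*v
(8 + p(G(3, -3)))*(-14) = (8 + (5 + 4*(-⅓*3)))*(-14) = (8 + (5 + 4*(-1)))*(-14) = (8 + (5 - 4))*(-14) = (8 + 1)*(-14) = 9*(-14) = -126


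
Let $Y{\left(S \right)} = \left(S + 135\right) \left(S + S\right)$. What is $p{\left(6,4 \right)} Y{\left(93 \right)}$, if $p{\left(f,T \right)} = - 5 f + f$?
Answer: $-1017792$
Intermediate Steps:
$p{\left(f,T \right)} = - 4 f$
$Y{\left(S \right)} = 2 S \left(135 + S\right)$ ($Y{\left(S \right)} = \left(135 + S\right) 2 S = 2 S \left(135 + S\right)$)
$p{\left(6,4 \right)} Y{\left(93 \right)} = \left(-4\right) 6 \cdot 2 \cdot 93 \left(135 + 93\right) = - 24 \cdot 2 \cdot 93 \cdot 228 = \left(-24\right) 42408 = -1017792$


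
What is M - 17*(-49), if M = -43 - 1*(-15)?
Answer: 805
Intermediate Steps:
M = -28 (M = -43 + 15 = -28)
M - 17*(-49) = -28 - 17*(-49) = -28 + 833 = 805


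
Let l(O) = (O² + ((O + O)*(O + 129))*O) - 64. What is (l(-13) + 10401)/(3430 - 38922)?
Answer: -24857/17746 ≈ -1.4007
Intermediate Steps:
l(O) = -64 + O² + 2*O²*(129 + O) (l(O) = (O² + ((2*O)*(129 + O))*O) - 64 = (O² + (2*O*(129 + O))*O) - 64 = (O² + 2*O²*(129 + O)) - 64 = -64 + O² + 2*O²*(129 + O))
(l(-13) + 10401)/(3430 - 38922) = ((-64 + 2*(-13)³ + 259*(-13)²) + 10401)/(3430 - 38922) = ((-64 + 2*(-2197) + 259*169) + 10401)/(-35492) = ((-64 - 4394 + 43771) + 10401)*(-1/35492) = (39313 + 10401)*(-1/35492) = 49714*(-1/35492) = -24857/17746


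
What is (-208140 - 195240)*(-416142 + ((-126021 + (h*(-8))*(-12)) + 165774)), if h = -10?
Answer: 152215039620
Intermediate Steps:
(-208140 - 195240)*(-416142 + ((-126021 + (h*(-8))*(-12)) + 165774)) = (-208140 - 195240)*(-416142 + ((-126021 - 10*(-8)*(-12)) + 165774)) = -403380*(-416142 + ((-126021 + 80*(-12)) + 165774)) = -403380*(-416142 + ((-126021 - 960) + 165774)) = -403380*(-416142 + (-126981 + 165774)) = -403380*(-416142 + 38793) = -403380*(-377349) = 152215039620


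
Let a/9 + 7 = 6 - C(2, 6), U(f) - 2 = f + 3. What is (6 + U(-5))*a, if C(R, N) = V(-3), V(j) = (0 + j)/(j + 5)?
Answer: 27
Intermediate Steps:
U(f) = 5 + f (U(f) = 2 + (f + 3) = 2 + (3 + f) = 5 + f)
V(j) = j/(5 + j)
C(R, N) = -3/2 (C(R, N) = -3/(5 - 3) = -3/2)
a = 9/2 (a = -63 + 9*(6 - 1*(-3/2)) = -63 + 9*(6 + 3/2) = -63 + 9*(15/2) = -63 + 135/2 = 9/2 ≈ 4.5000)
(6 + U(-5))*a = (6 + (5 - 5))*(9/2) = (6 + 0)*(9/2) = 6*(9/2) = 27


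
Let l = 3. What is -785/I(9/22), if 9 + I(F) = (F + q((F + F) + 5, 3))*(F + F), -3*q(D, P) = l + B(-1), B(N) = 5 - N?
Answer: 189970/2691 ≈ 70.595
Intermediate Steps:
q(D, P) = -3 (q(D, P) = -(3 + (5 - 1*(-1)))/3 = -(3 + (5 + 1))/3 = -(3 + 6)/3 = -1/3*9 = -3)
I(F) = -9 + 2*F*(-3 + F) (I(F) = -9 + (F - 3)*(F + F) = -9 + (-3 + F)*(2*F) = -9 + 2*F*(-3 + F))
-785/I(9/22) = -785/(-9 - 54/22 + 2*(9/22)**2) = -785/(-9 - 54/22 + 2*(9*(1/22))**2) = -785/(-9 - 6*9/22 + 2*(9/22)**2) = -785/(-9 - 27/11 + 2*(81/484)) = -785/(-9 - 27/11 + 81/242) = -785/(-2691/242) = -785*(-242/2691) = 189970/2691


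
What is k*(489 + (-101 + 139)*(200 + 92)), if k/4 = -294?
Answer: -13623960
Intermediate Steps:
k = -1176 (k = 4*(-294) = -1176)
k*(489 + (-101 + 139)*(200 + 92)) = -1176*(489 + (-101 + 139)*(200 + 92)) = -1176*(489 + 38*292) = -1176*(489 + 11096) = -1176*11585 = -13623960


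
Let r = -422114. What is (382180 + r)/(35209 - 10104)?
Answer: -39934/25105 ≈ -1.5907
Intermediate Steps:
(382180 + r)/(35209 - 10104) = (382180 - 422114)/(35209 - 10104) = -39934/25105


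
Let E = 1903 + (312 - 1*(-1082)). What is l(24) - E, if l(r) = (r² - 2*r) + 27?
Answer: -2742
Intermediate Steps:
l(r) = 27 + r² - 2*r
E = 3297 (E = 1903 + (312 + 1082) = 1903 + 1394 = 3297)
l(24) - E = (27 + 24² - 2*24) - 1*3297 = (27 + 576 - 48) - 3297 = 555 - 3297 = -2742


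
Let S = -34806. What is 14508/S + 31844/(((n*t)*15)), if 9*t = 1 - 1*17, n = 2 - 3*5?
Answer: 137916603/1508260 ≈ 91.441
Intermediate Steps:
n = -13 (n = 2 - 15 = -13)
t = -16/9 (t = (1 - 1*17)/9 = (1 - 17)/9 = (⅑)*(-16) = -16/9 ≈ -1.7778)
14508/S + 31844/(((n*t)*15)) = 14508/(-34806) + 31844/((-13*(-16/9)*15)) = 14508*(-1/34806) + 31844/(((208/9)*15)) = -2418/5801 + 31844/(1040/3) = -2418/5801 + 31844*(3/1040) = -2418/5801 + 23883/260 = 137916603/1508260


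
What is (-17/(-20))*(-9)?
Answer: -153/20 ≈ -7.6500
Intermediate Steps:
(-17/(-20))*(-9) = -1/20*(-17)*(-9) = (17/20)*(-9) = -153/20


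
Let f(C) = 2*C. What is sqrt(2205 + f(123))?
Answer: sqrt(2451) ≈ 49.508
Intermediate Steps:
sqrt(2205 + f(123)) = sqrt(2205 + 2*123) = sqrt(2205 + 246) = sqrt(2451)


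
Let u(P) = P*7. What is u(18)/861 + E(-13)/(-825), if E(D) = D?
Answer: 5483/33825 ≈ 0.16210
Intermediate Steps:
u(P) = 7*P
u(18)/861 + E(-13)/(-825) = (7*18)/861 - 13/(-825) = 126*(1/861) - 13*(-1/825) = 6/41 + 13/825 = 5483/33825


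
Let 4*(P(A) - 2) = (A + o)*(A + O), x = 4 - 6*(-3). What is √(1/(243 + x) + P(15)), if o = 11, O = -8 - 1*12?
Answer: I*√8566390/530 ≈ 5.5223*I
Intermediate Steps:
O = -20 (O = -8 - 12 = -20)
x = 22 (x = 4 + 18 = 22)
P(A) = 2 + (-20 + A)*(11 + A)/4 (P(A) = 2 + ((A + 11)*(A - 20))/4 = 2 + ((11 + A)*(-20 + A))/4 = 2 + ((-20 + A)*(11 + A))/4 = 2 + (-20 + A)*(11 + A)/4)
√(1/(243 + x) + P(15)) = √(1/(243 + 22) + (-53 - 9/4*15 + (¼)*15²)) = √(1/265 + (-53 - 135/4 + (¼)*225)) = √(1/265 + (-53 - 135/4 + 225/4)) = √(1/265 - 61/2) = √(-16163/530) = I*√8566390/530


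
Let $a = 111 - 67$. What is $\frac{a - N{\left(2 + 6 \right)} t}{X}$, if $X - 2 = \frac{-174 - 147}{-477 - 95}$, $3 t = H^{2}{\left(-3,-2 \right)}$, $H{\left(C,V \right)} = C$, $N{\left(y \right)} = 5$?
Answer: $\frac{16588}{1465} \approx 11.323$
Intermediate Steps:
$a = 44$
$t = 3$ ($t = \frac{\left(-3\right)^{2}}{3} = \frac{1}{3} \cdot 9 = 3$)
$X = \frac{1465}{572}$ ($X = 2 + \frac{-174 - 147}{-477 - 95} = 2 - \frac{321}{-572} = 2 - - \frac{321}{572} = 2 + \frac{321}{572} = \frac{1465}{572} \approx 2.5612$)
$\frac{a - N{\left(2 + 6 \right)} t}{X} = \frac{44 - 5 \cdot 3}{\frac{1465}{572}} = \left(44 - 15\right) \frac{572}{1465} = 29 \cdot \frac{572}{1465} = \frac{16588}{1465}$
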